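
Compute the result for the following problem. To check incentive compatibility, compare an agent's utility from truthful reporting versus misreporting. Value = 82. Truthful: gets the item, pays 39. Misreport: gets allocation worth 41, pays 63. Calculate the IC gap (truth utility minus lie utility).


Step 1: U(truth) = value - payment = 82 - 39 = 43
Step 2: U(lie) = allocation - payment = 41 - 63 = -22
Step 3: IC gap = 43 - (-22) = 65

65


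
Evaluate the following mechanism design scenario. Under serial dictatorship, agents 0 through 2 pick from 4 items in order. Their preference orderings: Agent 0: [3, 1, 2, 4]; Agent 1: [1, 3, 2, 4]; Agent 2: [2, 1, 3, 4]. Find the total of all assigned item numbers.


Step 1: Agent 0 picks item 3
Step 2: Agent 1 picks item 1
Step 3: Agent 2 picks item 2
Step 4: Sum = 3 + 1 + 2 = 6

6


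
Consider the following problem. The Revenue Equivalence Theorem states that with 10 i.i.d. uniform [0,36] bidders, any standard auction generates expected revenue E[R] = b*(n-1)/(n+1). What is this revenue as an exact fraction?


Step 1: By Revenue Equivalence, expected revenue = b*(n-1)/(n+1)
Step 2: Substituting n = 10, b = 36
Step 3: Revenue = 36*(10-1)/(10+1) = 36*9/11
Step 4: Revenue = 324/11

324/11


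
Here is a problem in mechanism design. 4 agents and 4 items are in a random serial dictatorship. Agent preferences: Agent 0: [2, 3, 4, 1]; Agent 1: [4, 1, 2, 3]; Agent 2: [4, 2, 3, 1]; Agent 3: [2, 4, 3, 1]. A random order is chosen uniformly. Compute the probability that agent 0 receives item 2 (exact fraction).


Step 1: Agent 0 wants item 2
Step 2: There are 24 possible orderings of agents
Step 3: In 11 orderings, agent 0 gets item 2
Step 4: Probability = 11/24

11/24


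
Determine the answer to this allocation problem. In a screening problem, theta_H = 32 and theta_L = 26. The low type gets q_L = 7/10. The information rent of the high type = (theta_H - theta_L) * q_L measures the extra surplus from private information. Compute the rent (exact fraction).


Step 1: theta_H - theta_L = 32 - 26 = 6
Step 2: Information rent = (theta_H - theta_L) * q_L
Step 3: = 6 * 7/10
Step 4: = 21/5

21/5


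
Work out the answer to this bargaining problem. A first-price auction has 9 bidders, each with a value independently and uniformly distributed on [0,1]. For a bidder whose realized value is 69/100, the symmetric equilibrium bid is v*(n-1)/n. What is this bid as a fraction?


Step 1: The symmetric BNE bidding function is b(v) = v * (n-1) / n
Step 2: Substitute v = 69/100 and n = 9
Step 3: b = 69/100 * 8/9
Step 4: b = 46/75

46/75


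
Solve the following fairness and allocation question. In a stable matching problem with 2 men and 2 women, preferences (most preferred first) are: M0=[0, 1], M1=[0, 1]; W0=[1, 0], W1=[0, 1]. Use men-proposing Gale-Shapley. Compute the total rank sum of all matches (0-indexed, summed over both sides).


Step 1: Run Gale-Shapley (men propose, women hold best offer):
  M0 proposes to W0; she accepts
  M1 proposes to W0; she switches from M0
  M0 proposes to W1; she accepts
Step 2: Final matching: W0-M1, W1-M0
Step 3: 0-indexed ranks (man's rank of his match, then woman's): 0 + 0 + 1 + 0
Step 4: Total rank sum = 1

1


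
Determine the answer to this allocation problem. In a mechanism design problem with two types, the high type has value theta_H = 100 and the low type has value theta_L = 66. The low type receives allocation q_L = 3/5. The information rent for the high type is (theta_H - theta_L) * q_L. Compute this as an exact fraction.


Step 1: theta_H - theta_L = 100 - 66 = 34
Step 2: Information rent = (theta_H - theta_L) * q_L
Step 3: = 34 * 3/5
Step 4: = 102/5

102/5


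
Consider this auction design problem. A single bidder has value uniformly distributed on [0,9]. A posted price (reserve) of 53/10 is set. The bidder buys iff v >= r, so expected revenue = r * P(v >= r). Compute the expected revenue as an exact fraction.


Step 1: Posted price r = 53/10, value support [0,9]
Step 2: P(v >= r) = (9 - 53/10)/9 = 37/90
Step 3: Expected revenue = r * P(v >= r) = 53/10 * 37/90
Step 4: Revenue = 1961/900

1961/900


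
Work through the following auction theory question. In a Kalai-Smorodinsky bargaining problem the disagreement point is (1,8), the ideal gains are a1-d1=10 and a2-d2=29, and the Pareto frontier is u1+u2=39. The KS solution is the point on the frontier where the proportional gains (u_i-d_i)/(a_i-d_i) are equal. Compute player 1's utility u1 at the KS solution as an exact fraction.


Step 1: At the KS point, (u1-d1)/r1 = (u2-d2)/r2 = t and u1+u2 = 39
Step 2: u1 = d1 + r1*t and u2 = d2 + r2*t, so (d1 + r1*t) + (d2 + r2*t) = 39
Step 3: t = (39 - 1 - 8)/(10 + 29) = 30/39 = 10/13
Step 4: u1 = d1 + r1*t = 1 + 10 * 10/13 = 113/13
Step 5: (Check: u2 = d2 + r2*t = 394/13; u1+u2 = 113/13 + 394/13 = 39, on the frontier.)

113/13


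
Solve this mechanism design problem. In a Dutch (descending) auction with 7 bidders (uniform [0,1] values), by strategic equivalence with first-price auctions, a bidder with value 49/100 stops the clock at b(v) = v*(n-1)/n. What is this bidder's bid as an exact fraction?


Step 1: Dutch auctions are strategically equivalent to first-price auctions
Step 2: The equilibrium bid is b(v) = v*(n-1)/n
Step 3: b = 49/100 * 6/7
Step 4: b = 21/50

21/50


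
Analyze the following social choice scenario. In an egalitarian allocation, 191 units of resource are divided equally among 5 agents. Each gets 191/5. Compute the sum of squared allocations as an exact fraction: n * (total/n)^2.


Step 1: Each agent's share = 191/5
Step 2: Square of each share = (191/5)^2 = 36481/25
Step 3: Sum of squares = 5 * 36481/25 = 36481/5

36481/5


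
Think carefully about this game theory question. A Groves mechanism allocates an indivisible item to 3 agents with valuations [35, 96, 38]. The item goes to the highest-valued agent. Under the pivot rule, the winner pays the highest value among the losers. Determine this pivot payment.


Step 1: The efficient winner is agent 1 with value 96
Step 2: Other agents' values: [35, 38]
Step 3: Pivot payment = max(others) = 38
Step 4: The winner pays 38

38


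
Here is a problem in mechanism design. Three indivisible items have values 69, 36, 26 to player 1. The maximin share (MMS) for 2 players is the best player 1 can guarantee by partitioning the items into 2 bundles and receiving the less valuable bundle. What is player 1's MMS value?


Step 1: Item values = 69, 36, 26
Step 2: Enumerate all 2-bundle partitions and take the smaller bundle:
  Partition 1: {69} vs {36,26} -> bundles 69, 62; min = 62
  Partition 2: {36} vs {69,26} -> bundles 36, 95; min = 36
  Partition 3: {26} vs {69,36} -> bundles 26, 105; min = 26
Step 3: MMS = max(62, 36, 26) = 62

62


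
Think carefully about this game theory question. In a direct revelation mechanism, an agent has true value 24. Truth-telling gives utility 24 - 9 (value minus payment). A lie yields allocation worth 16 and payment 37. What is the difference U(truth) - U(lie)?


Step 1: U(truth) = value - payment = 24 - 9 = 15
Step 2: U(lie) = allocation - payment = 16 - 37 = -21
Step 3: IC gap = 15 - (-21) = 36

36


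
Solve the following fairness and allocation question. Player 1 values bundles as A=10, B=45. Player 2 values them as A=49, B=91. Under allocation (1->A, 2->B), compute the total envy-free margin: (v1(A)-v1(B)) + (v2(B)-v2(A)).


Step 1: Player 1's margin = v1(A) - v1(B) = 10 - 45 = -35
Step 2: Player 2's margin = v2(B) - v2(A) = 91 - 49 = 42
Step 3: Total margin = -35 + 42 = 7

7


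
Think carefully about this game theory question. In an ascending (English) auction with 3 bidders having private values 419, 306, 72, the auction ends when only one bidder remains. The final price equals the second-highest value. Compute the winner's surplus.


Step 1: Identify the highest value: 419
Step 2: Identify the second-highest value: 306
Step 3: The final price = second-highest value = 306
Step 4: Surplus = 419 - 306 = 113

113


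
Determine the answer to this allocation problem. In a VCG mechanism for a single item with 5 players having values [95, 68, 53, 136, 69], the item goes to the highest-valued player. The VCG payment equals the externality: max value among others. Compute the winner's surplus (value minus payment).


Step 1: The winner is the agent with the highest value: agent 3 with value 136
Step 2: Values of other agents: [95, 68, 53, 69]
Step 3: VCG payment = max of others' values = 95
Step 4: Surplus = 136 - 95 = 41

41


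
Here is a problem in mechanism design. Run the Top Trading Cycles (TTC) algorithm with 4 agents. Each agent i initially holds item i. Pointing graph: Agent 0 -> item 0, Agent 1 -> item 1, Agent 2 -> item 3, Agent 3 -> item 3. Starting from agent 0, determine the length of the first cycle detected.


Step 1: Trace the pointer graph from agent 0: 0 -> 0
Step 2: A cycle is detected when we revisit agent 0
Step 3: The cycle is: 0 -> 0
Step 4: Cycle length = 1

1


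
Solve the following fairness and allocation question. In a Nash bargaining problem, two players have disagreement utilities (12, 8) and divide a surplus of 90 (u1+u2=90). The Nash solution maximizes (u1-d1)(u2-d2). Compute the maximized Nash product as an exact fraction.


Step 1: The Nash solution splits surplus symmetrically above the disagreement point
Step 2: u1 = (total + d1 - d2)/2 = (90 + 12 - 8)/2 = 47
Step 3: u2 = (total - d1 + d2)/2 = (90 - 12 + 8)/2 = 43
Step 4: Nash product = (47 - 12) * (43 - 8)
Step 5: = 35 * 35 = 1225

1225


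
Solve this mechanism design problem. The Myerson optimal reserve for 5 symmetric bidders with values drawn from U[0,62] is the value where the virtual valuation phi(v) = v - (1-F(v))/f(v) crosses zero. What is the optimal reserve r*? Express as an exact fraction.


Step 1: For U[0,62], F(v) = v/62 and f(v) = 1/62
Step 2: phi(v) = v - (1 - v/62)/(1/62) = v - (62 - v) = 2v - 62
Step 3: Set phi(r*) = 0: 2r* - 62 = 0
Step 4: r* = 62/2 = 31 (the number of bidders n = 5 does not enter)

31


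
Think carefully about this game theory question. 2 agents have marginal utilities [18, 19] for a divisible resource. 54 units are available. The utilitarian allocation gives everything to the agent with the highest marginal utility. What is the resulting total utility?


Step 1: The marginal utilities are [18, 19]
Step 2: The highest marginal utility is 19
Step 3: All 54 units go to that agent
Step 4: Total utility = 19 * 54 = 1026

1026


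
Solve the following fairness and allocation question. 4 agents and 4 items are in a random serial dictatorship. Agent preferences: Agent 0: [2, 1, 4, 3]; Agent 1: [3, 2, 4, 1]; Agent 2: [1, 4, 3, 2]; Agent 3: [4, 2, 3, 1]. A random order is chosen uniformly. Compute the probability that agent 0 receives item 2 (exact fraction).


Step 1: Agent 0 wants item 2
Step 2: There are 24 possible orderings of agents
Step 3: In 24 orderings, agent 0 gets item 2
Step 4: Probability = 24/24 = 1

1


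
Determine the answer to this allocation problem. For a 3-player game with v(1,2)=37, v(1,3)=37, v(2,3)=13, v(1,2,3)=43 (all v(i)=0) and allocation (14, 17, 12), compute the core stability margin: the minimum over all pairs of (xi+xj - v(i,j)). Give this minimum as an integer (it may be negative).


Step 1: Slack for coalition (1,2): x1+x2 - v12 = 31 - 37 = -6
Step 2: Slack for coalition (1,3): x1+x3 - v13 = 26 - 37 = -11
Step 3: Slack for coalition (2,3): x2+x3 - v23 = 29 - 13 = 16
Step 4: Minimum slack = min(-6, -11, 16) = -11, attained by (1,3); coalition (1,3) can block (slack < 0), so the allocation is not in the core

-11


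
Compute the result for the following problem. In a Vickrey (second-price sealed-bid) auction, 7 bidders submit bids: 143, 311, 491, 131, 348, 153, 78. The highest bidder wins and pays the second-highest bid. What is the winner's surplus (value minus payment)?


Step 1: Sort bids in descending order: 491, 348, 311, 153, 143, 131, 78
Step 2: The winning bid is the highest: 491
Step 3: The payment equals the second-highest bid: 348
Step 4: Surplus = winner's bid - payment = 491 - 348 = 143

143


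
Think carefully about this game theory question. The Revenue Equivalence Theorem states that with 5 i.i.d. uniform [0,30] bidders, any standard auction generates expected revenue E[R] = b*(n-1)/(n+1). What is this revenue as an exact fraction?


Step 1: By Revenue Equivalence, expected revenue = b*(n-1)/(n+1)
Step 2: Substituting n = 5, b = 30
Step 3: Revenue = 30*(5-1)/(5+1) = 30*4/6
Step 4: Revenue = 120/6 = 20

20


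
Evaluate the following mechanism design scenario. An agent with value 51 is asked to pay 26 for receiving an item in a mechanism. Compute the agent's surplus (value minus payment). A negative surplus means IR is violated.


Step 1: Surplus = value - payment = 51 - 26 = 25
Step 2: IR is satisfied (surplus >= 0)

25


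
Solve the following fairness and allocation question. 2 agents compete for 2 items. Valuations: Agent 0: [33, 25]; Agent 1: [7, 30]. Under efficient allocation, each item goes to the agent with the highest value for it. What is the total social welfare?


Step 1: For each item, find the maximum value among all agents.
Step 2: Item 0 -> Agent 0 (value 33)
Step 3: Item 1 -> Agent 1 (value 30)
Step 4: Total welfare = 33 + 30 = 63

63


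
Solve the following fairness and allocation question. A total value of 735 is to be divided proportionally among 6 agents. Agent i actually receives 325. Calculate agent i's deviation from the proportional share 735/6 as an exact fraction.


Step 1: Proportional share = 735/6 = 245/2
Step 2: Agent's actual allocation = 325
Step 3: Excess = 325 - 245/2 = 405/2

405/2


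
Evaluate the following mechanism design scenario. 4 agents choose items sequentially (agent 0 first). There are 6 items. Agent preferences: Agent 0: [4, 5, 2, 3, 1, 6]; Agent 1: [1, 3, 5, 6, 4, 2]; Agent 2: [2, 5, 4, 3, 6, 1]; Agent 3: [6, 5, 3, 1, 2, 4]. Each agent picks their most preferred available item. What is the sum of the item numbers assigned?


Step 1: Agent 0 picks item 4
Step 2: Agent 1 picks item 1
Step 3: Agent 2 picks item 2
Step 4: Agent 3 picks item 6
Step 5: Sum = 4 + 1 + 2 + 6 = 13

13


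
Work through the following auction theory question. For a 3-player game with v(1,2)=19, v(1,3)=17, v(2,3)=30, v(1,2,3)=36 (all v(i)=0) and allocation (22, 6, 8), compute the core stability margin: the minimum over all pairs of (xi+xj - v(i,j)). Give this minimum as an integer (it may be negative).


Step 1: Slack for coalition (1,2): x1+x2 - v12 = 28 - 19 = 9
Step 2: Slack for coalition (1,3): x1+x3 - v13 = 30 - 17 = 13
Step 3: Slack for coalition (2,3): x2+x3 - v23 = 14 - 30 = -16
Step 4: Minimum slack = min(9, 13, -16) = -16, attained by (2,3); coalition (2,3) can block (slack < 0), so the allocation is not in the core

-16


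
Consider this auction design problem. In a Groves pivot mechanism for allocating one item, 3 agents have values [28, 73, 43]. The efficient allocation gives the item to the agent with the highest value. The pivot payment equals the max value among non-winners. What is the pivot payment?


Step 1: The efficient winner is agent 1 with value 73
Step 2: Other agents' values: [28, 43]
Step 3: Pivot payment = max(others) = 43
Step 4: The winner pays 43

43


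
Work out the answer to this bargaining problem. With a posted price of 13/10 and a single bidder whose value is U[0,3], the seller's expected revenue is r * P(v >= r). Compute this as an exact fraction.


Step 1: Posted price r = 13/10, value support [0,3]
Step 2: P(v >= r) = (3 - 13/10)/3 = 17/30
Step 3: Expected revenue = r * P(v >= r) = 13/10 * 17/30
Step 4: Revenue = 221/300

221/300


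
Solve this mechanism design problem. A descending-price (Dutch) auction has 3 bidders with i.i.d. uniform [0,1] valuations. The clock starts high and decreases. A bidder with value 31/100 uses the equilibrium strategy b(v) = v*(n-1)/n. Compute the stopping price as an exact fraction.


Step 1: Dutch auctions are strategically equivalent to first-price auctions
Step 2: The equilibrium bid is b(v) = v*(n-1)/n
Step 3: b = 31/100 * 2/3
Step 4: b = 31/150

31/150


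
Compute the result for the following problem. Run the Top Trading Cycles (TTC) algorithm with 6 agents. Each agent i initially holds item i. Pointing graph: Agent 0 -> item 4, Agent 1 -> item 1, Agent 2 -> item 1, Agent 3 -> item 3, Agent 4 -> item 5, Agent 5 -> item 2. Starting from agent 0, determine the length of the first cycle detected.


Step 1: Trace the pointer graph from agent 0: 0 -> 4 -> 5 -> 2 -> 1 -> 1
Step 2: A cycle is detected when we revisit agent 1
Step 3: The cycle is: 1 -> 1
Step 4: Cycle length = 1

1


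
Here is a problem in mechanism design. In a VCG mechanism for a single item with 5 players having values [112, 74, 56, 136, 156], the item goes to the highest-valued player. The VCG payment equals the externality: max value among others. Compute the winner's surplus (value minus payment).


Step 1: The winner is the agent with the highest value: agent 4 with value 156
Step 2: Values of other agents: [112, 74, 56, 136]
Step 3: VCG payment = max of others' values = 136
Step 4: Surplus = 156 - 136 = 20

20


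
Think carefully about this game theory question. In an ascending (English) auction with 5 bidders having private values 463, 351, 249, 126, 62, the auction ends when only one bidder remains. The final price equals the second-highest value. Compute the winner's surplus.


Step 1: Identify the highest value: 463
Step 2: Identify the second-highest value: 351
Step 3: The final price = second-highest value = 351
Step 4: Surplus = 463 - 351 = 112

112


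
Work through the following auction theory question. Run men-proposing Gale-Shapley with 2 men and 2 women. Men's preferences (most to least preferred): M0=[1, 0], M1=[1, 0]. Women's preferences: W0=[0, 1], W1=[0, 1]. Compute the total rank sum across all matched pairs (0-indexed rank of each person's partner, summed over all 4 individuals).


Step 1: Run Gale-Shapley (men propose, women hold best offer):
  M0 proposes to W1; she accepts
  M1 proposes to W1; rejected
  M1 proposes to W0; she accepts
Step 2: Final matching: W0-M1, W1-M0
Step 3: 0-indexed ranks (man's rank of his match, then woman's): 1 + 1 + 0 + 0
Step 4: Total rank sum = 2

2


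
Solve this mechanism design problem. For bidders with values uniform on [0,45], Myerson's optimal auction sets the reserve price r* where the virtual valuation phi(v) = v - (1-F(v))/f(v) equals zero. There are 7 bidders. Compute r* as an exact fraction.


Step 1: For U[0,45], F(v) = v/45 and f(v) = 1/45
Step 2: phi(v) = v - (1 - v/45)/(1/45) = v - (45 - v) = 2v - 45
Step 3: Set phi(r*) = 0: 2r* - 45 = 0
Step 4: r* = 45/2 (the number of bidders n = 7 does not enter)

45/2


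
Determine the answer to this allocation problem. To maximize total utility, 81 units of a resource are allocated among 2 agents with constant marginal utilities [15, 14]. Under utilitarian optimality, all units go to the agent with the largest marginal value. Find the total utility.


Step 1: The marginal utilities are [15, 14]
Step 2: The highest marginal utility is 15
Step 3: All 81 units go to that agent
Step 4: Total utility = 15 * 81 = 1215

1215


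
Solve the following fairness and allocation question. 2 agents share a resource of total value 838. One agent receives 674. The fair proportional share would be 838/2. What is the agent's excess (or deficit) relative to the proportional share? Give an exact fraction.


Step 1: Proportional share = 838/2 = 419
Step 2: Agent's actual allocation = 674
Step 3: Excess = 674 - 419 = 255

255


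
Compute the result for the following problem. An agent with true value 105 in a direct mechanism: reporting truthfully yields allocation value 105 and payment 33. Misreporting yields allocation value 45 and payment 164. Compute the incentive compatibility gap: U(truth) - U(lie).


Step 1: U(truth) = value - payment = 105 - 33 = 72
Step 2: U(lie) = allocation - payment = 45 - 164 = -119
Step 3: IC gap = 72 - (-119) = 191

191


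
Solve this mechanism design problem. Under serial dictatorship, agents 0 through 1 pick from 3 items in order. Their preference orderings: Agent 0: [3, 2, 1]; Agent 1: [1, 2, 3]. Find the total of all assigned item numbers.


Step 1: Agent 0 picks item 3
Step 2: Agent 1 picks item 1
Step 3: Sum = 3 + 1 = 4

4


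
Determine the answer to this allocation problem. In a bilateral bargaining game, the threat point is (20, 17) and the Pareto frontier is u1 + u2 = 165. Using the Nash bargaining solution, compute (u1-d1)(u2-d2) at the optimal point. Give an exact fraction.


Step 1: The Nash solution splits surplus symmetrically above the disagreement point
Step 2: u1 = (total + d1 - d2)/2 = (165 + 20 - 17)/2 = 84
Step 3: u2 = (total - d1 + d2)/2 = (165 - 20 + 17)/2 = 81
Step 4: Nash product = (84 - 20) * (81 - 17)
Step 5: = 64 * 64 = 4096

4096


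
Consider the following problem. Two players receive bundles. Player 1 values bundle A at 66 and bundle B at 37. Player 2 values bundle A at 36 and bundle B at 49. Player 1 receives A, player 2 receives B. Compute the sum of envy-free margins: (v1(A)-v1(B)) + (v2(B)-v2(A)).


Step 1: Player 1's margin = v1(A) - v1(B) = 66 - 37 = 29
Step 2: Player 2's margin = v2(B) - v2(A) = 49 - 36 = 13
Step 3: Total margin = 29 + 13 = 42

42


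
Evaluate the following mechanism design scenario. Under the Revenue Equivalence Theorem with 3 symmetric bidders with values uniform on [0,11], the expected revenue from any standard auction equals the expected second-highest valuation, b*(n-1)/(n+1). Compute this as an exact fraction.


Step 1: By Revenue Equivalence, expected revenue = b*(n-1)/(n+1)
Step 2: Substituting n = 3, b = 11
Step 3: Revenue = 11*(3-1)/(3+1) = 11*2/4
Step 4: Revenue = 22/4 = 11/2

11/2


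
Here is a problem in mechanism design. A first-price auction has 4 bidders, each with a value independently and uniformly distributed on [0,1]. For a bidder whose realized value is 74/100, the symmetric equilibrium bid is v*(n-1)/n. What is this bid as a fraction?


Step 1: The symmetric BNE bidding function is b(v) = v * (n-1) / n
Step 2: Substitute v = 37/50 and n = 4
Step 3: b = 37/50 * 3/4
Step 4: b = 111/200

111/200


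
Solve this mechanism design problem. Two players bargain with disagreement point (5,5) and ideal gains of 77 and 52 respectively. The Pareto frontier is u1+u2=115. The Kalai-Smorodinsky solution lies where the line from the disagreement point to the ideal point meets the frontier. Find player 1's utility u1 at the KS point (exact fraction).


Step 1: At the KS point, (u1-d1)/r1 = (u2-d2)/r2 = t and u1+u2 = 115
Step 2: u1 = d1 + r1*t and u2 = d2 + r2*t, so (d1 + r1*t) + (d2 + r2*t) = 115
Step 3: t = (115 - 5 - 5)/(77 + 52) = 105/129 = 35/43
Step 4: u1 = d1 + r1*t = 5 + 77 * 35/43 = 2910/43
Step 5: (Check: u2 = d2 + r2*t = 2035/43; u1+u2 = 2910/43 + 2035/43 = 115, on the frontier.)

2910/43


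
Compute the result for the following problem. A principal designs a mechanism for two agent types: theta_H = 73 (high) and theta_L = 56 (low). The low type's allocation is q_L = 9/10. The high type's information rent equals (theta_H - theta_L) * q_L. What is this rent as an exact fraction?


Step 1: theta_H - theta_L = 73 - 56 = 17
Step 2: Information rent = (theta_H - theta_L) * q_L
Step 3: = 17 * 9/10
Step 4: = 153/10

153/10


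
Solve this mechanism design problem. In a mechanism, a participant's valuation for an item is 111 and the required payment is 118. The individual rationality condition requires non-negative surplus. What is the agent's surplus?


Step 1: Surplus = value - payment = 111 - 118 = -7
Step 2: IR is violated (surplus < 0)

-7


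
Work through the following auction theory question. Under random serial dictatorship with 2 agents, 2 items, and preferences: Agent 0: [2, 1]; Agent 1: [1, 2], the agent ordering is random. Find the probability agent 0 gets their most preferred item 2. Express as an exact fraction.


Step 1: Agent 0 wants item 2
Step 2: There are 2 possible orderings of agents
Step 3: In 2 orderings, agent 0 gets item 2
Step 4: Probability = 2/2 = 1

1


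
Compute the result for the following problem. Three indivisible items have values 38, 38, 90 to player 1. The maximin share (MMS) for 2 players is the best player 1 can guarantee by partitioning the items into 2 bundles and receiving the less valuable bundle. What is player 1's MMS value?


Step 1: Item values = 38, 38, 90
Step 2: Enumerate all 2-bundle partitions and take the smaller bundle:
  Partition 1: {38} vs {38,90} -> bundles 38, 128; min = 38
  Partition 2: {38} vs {38,90} -> bundles 38, 128; min = 38
  Partition 3: {90} vs {38,38} -> bundles 90, 76; min = 76
Step 3: MMS = max(38, 38, 76) = 76

76


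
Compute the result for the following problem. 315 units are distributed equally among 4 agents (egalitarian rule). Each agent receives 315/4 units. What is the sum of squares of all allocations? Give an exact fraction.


Step 1: Each agent's share = 315/4
Step 2: Square of each share = (315/4)^2 = 99225/16
Step 3: Sum of squares = 4 * 99225/16 = 99225/4

99225/4


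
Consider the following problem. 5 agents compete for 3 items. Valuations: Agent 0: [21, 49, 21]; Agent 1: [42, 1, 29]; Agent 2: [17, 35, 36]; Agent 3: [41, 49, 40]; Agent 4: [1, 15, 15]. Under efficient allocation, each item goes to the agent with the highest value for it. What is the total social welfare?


Step 1: For each item, find the maximum value among all agents.
Step 2: Item 0 -> Agent 1 (value 42)
Step 3: Item 1 -> Agent 0 (value 49)
Step 4: Item 2 -> Agent 3 (value 40)
Step 5: Total welfare = 42 + 49 + 40 = 131

131


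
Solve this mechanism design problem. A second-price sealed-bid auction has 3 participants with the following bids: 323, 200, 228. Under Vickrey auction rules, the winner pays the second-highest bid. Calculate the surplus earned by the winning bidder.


Step 1: Sort bids in descending order: 323, 228, 200
Step 2: The winning bid is the highest: 323
Step 3: The payment equals the second-highest bid: 228
Step 4: Surplus = winner's bid - payment = 323 - 228 = 95

95


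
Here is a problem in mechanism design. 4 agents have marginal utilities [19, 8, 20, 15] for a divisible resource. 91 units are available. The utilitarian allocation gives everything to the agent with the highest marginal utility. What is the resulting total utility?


Step 1: The marginal utilities are [19, 8, 20, 15]
Step 2: The highest marginal utility is 20
Step 3: All 91 units go to that agent
Step 4: Total utility = 20 * 91 = 1820

1820


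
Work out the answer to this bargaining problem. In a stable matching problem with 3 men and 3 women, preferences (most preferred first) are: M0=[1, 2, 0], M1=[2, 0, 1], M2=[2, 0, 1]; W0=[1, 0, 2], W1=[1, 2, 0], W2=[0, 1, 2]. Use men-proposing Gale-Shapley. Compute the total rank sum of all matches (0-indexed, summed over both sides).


Step 1: Run Gale-Shapley (men propose, women hold best offer):
  M0 proposes to W1; she accepts
  M1 proposes to W2; she accepts
  M2 proposes to W2; rejected
  M2 proposes to W0; she accepts
Step 2: Final matching: W0-M2, W1-M0, W2-M1
Step 3: 0-indexed ranks (man's rank of his match, then woman's): 1 + 2 + 0 + 2 + 0 + 1
Step 4: Total rank sum = 6

6


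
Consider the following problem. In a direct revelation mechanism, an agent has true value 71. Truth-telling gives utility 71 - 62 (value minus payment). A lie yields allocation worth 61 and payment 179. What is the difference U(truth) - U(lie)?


Step 1: U(truth) = value - payment = 71 - 62 = 9
Step 2: U(lie) = allocation - payment = 61 - 179 = -118
Step 3: IC gap = 9 - (-118) = 127

127


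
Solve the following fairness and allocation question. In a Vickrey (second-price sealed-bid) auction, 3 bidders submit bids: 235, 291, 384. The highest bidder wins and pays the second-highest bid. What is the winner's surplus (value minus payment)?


Step 1: Sort bids in descending order: 384, 291, 235
Step 2: The winning bid is the highest: 384
Step 3: The payment equals the second-highest bid: 291
Step 4: Surplus = winner's bid - payment = 384 - 291 = 93

93


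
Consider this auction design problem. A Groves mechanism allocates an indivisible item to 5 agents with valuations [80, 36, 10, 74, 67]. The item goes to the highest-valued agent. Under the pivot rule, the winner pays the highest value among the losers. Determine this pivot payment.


Step 1: The efficient winner is agent 0 with value 80
Step 2: Other agents' values: [36, 10, 74, 67]
Step 3: Pivot payment = max(others) = 74
Step 4: The winner pays 74

74


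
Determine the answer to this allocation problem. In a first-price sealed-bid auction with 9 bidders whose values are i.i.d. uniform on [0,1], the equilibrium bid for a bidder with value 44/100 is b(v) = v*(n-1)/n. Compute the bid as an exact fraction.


Step 1: The symmetric BNE bidding function is b(v) = v * (n-1) / n
Step 2: Substitute v = 11/25 and n = 9
Step 3: b = 11/25 * 8/9
Step 4: b = 88/225

88/225


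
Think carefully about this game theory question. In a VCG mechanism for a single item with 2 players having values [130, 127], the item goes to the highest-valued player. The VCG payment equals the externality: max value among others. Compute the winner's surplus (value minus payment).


Step 1: The winner is the agent with the highest value: agent 0 with value 130
Step 2: Values of other agents: [127]
Step 3: VCG payment = max of others' values = 127
Step 4: Surplus = 130 - 127 = 3

3


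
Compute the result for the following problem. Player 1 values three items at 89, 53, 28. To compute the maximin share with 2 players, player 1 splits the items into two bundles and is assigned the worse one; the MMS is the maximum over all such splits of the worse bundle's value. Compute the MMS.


Step 1: Item values = 89, 53, 28
Step 2: Enumerate all 2-bundle partitions and take the smaller bundle:
  Partition 1: {89} vs {53,28} -> bundles 89, 81; min = 81
  Partition 2: {53} vs {89,28} -> bundles 53, 117; min = 53
  Partition 3: {28} vs {89,53} -> bundles 28, 142; min = 28
Step 3: MMS = max(81, 53, 28) = 81

81


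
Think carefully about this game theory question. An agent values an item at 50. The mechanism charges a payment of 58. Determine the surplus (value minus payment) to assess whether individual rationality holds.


Step 1: Surplus = value - payment = 50 - 58 = -8
Step 2: IR is violated (surplus < 0)

-8


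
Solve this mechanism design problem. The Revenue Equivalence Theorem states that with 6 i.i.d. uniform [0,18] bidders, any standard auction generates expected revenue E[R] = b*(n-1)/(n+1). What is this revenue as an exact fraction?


Step 1: By Revenue Equivalence, expected revenue = b*(n-1)/(n+1)
Step 2: Substituting n = 6, b = 18
Step 3: Revenue = 18*(6-1)/(6+1) = 18*5/7
Step 4: Revenue = 90/7

90/7


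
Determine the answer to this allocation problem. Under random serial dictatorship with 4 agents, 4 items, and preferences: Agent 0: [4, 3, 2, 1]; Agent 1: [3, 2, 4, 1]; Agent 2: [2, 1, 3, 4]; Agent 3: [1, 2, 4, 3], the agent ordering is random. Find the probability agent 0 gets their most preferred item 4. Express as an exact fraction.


Step 1: Agent 0 wants item 4
Step 2: There are 24 possible orderings of agents
Step 3: In 24 orderings, agent 0 gets item 4
Step 4: Probability = 24/24 = 1

1


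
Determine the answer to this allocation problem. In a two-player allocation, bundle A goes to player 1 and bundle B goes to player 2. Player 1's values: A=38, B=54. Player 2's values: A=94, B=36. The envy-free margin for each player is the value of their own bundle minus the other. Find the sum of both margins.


Step 1: Player 1's margin = v1(A) - v1(B) = 38 - 54 = -16
Step 2: Player 2's margin = v2(B) - v2(A) = 36 - 94 = -58
Step 3: Total margin = -16 + -58 = -74

-74


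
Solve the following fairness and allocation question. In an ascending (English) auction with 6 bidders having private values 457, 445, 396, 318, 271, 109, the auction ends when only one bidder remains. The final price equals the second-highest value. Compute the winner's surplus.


Step 1: Identify the highest value: 457
Step 2: Identify the second-highest value: 445
Step 3: The final price = second-highest value = 445
Step 4: Surplus = 457 - 445 = 12

12


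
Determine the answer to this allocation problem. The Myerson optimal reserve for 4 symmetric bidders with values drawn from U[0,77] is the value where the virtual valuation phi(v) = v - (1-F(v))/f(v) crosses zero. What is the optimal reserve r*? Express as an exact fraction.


Step 1: For U[0,77], F(v) = v/77 and f(v) = 1/77
Step 2: phi(v) = v - (1 - v/77)/(1/77) = v - (77 - v) = 2v - 77
Step 3: Set phi(r*) = 0: 2r* - 77 = 0
Step 4: r* = 77/2 (the number of bidders n = 4 does not enter)

77/2


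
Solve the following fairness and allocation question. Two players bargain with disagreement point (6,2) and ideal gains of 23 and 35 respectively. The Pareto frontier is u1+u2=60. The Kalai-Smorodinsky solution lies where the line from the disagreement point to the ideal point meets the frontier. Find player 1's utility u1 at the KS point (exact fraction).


Step 1: At the KS point, (u1-d1)/r1 = (u2-d2)/r2 = t and u1+u2 = 60
Step 2: u1 = d1 + r1*t and u2 = d2 + r2*t, so (d1 + r1*t) + (d2 + r2*t) = 60
Step 3: t = (60 - 6 - 2)/(23 + 35) = 52/58 = 26/29
Step 4: u1 = d1 + r1*t = 6 + 23 * 26/29 = 772/29
Step 5: (Check: u2 = d2 + r2*t = 968/29; u1+u2 = 772/29 + 968/29 = 60, on the frontier.)

772/29


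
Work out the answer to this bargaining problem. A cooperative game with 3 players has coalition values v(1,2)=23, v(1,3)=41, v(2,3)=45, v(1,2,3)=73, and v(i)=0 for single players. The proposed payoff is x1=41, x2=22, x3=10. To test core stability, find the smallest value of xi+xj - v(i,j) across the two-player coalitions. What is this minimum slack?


Step 1: Slack for coalition (1,2): x1+x2 - v12 = 63 - 23 = 40
Step 2: Slack for coalition (1,3): x1+x3 - v13 = 51 - 41 = 10
Step 3: Slack for coalition (2,3): x2+x3 - v23 = 32 - 45 = -13
Step 4: Minimum slack = min(40, 10, -13) = -13, attained by (2,3); coalition (2,3) can block (slack < 0), so the allocation is not in the core

-13


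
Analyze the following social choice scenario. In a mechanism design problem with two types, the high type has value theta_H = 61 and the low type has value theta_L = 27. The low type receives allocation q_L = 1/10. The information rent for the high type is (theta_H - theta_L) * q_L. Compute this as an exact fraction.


Step 1: theta_H - theta_L = 61 - 27 = 34
Step 2: Information rent = (theta_H - theta_L) * q_L
Step 3: = 34 * 1/10
Step 4: = 17/5

17/5


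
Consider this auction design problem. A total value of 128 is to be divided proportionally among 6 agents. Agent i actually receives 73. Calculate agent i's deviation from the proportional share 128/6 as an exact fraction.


Step 1: Proportional share = 128/6 = 64/3
Step 2: Agent's actual allocation = 73
Step 3: Excess = 73 - 64/3 = 155/3

155/3


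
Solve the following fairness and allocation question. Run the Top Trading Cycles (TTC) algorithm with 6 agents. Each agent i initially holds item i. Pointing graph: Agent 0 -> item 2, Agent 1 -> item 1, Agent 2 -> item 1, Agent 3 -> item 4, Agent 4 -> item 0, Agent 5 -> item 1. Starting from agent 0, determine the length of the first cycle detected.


Step 1: Trace the pointer graph from agent 0: 0 -> 2 -> 1 -> 1
Step 2: A cycle is detected when we revisit agent 1
Step 3: The cycle is: 1 -> 1
Step 4: Cycle length = 1

1


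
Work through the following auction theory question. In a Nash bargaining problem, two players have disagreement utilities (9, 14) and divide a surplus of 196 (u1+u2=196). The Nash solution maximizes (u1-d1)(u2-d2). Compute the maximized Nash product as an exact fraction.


Step 1: The Nash solution splits surplus symmetrically above the disagreement point
Step 2: u1 = (total + d1 - d2)/2 = (196 + 9 - 14)/2 = 191/2
Step 3: u2 = (total - d1 + d2)/2 = (196 - 9 + 14)/2 = 201/2
Step 4: Nash product = (191/2 - 9) * (201/2 - 14)
Step 5: = 173/2 * 173/2 = 29929/4

29929/4


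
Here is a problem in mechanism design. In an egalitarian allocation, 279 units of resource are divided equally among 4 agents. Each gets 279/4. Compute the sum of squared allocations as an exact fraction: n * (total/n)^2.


Step 1: Each agent's share = 279/4
Step 2: Square of each share = (279/4)^2 = 77841/16
Step 3: Sum of squares = 4 * 77841/16 = 77841/4

77841/4


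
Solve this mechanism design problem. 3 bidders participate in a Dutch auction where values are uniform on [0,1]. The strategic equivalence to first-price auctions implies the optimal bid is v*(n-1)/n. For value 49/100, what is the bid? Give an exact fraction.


Step 1: Dutch auctions are strategically equivalent to first-price auctions
Step 2: The equilibrium bid is b(v) = v*(n-1)/n
Step 3: b = 49/100 * 2/3
Step 4: b = 49/150

49/150


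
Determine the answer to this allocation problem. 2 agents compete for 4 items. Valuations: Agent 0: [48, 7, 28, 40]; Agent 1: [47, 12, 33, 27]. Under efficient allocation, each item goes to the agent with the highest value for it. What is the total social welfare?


Step 1: For each item, find the maximum value among all agents.
Step 2: Item 0 -> Agent 0 (value 48)
Step 3: Item 1 -> Agent 1 (value 12)
Step 4: Item 2 -> Agent 1 (value 33)
Step 5: Item 3 -> Agent 0 (value 40)
Step 6: Total welfare = 48 + 12 + 33 + 40 = 133

133


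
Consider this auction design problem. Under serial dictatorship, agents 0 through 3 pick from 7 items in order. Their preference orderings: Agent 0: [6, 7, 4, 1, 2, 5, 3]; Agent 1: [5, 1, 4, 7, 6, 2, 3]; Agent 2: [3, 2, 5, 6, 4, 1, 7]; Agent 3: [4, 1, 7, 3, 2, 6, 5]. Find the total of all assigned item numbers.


Step 1: Agent 0 picks item 6
Step 2: Agent 1 picks item 5
Step 3: Agent 2 picks item 3
Step 4: Agent 3 picks item 4
Step 5: Sum = 6 + 5 + 3 + 4 = 18

18


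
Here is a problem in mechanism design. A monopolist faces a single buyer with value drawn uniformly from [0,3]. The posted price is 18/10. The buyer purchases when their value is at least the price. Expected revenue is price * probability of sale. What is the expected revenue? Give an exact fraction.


Step 1: Posted price r = 9/5, value support [0,3]
Step 2: P(v >= r) = (3 - 9/5)/3 = 2/5
Step 3: Expected revenue = r * P(v >= r) = 9/5 * 2/5
Step 4: Revenue = 18/25

18/25


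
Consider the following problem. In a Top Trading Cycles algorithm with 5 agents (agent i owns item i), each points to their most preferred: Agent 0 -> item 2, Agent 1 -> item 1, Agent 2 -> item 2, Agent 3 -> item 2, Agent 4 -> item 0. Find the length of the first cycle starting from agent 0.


Step 1: Trace the pointer graph from agent 0: 0 -> 2 -> 2
Step 2: A cycle is detected when we revisit agent 2
Step 3: The cycle is: 2 -> 2
Step 4: Cycle length = 1

1


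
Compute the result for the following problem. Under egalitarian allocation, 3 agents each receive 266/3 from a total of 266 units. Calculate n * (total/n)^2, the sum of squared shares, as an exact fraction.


Step 1: Each agent's share = 266/3
Step 2: Square of each share = (266/3)^2 = 70756/9
Step 3: Sum of squares = 3 * 70756/9 = 70756/3

70756/3


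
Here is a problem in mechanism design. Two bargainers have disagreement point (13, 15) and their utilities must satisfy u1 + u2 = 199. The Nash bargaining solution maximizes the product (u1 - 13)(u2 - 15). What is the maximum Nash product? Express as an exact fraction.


Step 1: The Nash solution splits surplus symmetrically above the disagreement point
Step 2: u1 = (total + d1 - d2)/2 = (199 + 13 - 15)/2 = 197/2
Step 3: u2 = (total - d1 + d2)/2 = (199 - 13 + 15)/2 = 201/2
Step 4: Nash product = (197/2 - 13) * (201/2 - 15)
Step 5: = 171/2 * 171/2 = 29241/4

29241/4
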